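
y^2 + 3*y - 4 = (y - 1)*(y + 4)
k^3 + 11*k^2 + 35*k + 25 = (k + 1)*(k + 5)^2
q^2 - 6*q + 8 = (q - 4)*(q - 2)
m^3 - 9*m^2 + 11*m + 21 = (m - 7)*(m - 3)*(m + 1)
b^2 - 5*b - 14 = (b - 7)*(b + 2)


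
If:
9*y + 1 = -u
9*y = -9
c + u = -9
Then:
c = -17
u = 8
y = -1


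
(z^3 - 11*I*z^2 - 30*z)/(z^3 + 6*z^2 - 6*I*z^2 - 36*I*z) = (z - 5*I)/(z + 6)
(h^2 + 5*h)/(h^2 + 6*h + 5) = h/(h + 1)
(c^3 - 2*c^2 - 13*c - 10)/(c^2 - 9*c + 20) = (c^2 + 3*c + 2)/(c - 4)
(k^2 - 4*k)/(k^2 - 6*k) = (k - 4)/(k - 6)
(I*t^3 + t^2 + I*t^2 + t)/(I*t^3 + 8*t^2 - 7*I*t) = (t + 1)/(t - 7*I)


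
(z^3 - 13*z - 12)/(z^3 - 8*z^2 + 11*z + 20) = (z + 3)/(z - 5)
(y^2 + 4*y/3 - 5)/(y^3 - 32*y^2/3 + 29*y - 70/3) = (y + 3)/(y^2 - 9*y + 14)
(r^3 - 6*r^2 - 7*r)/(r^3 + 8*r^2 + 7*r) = (r - 7)/(r + 7)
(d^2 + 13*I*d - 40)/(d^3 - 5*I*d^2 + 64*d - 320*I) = (d + 5*I)/(d^2 - 13*I*d - 40)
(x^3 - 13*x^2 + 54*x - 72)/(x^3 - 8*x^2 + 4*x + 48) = (x - 3)/(x + 2)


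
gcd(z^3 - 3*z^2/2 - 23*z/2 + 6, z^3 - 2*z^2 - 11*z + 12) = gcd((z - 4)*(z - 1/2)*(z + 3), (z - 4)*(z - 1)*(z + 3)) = z^2 - z - 12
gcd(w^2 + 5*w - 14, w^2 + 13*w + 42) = w + 7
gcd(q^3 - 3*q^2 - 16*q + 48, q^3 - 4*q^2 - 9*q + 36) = q^2 - 7*q + 12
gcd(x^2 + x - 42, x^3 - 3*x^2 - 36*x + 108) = x - 6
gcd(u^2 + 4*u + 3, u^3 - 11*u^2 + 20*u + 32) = u + 1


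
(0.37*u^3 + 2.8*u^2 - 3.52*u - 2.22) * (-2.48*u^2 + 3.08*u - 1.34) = -0.9176*u^5 - 5.8044*u^4 + 16.8578*u^3 - 9.088*u^2 - 2.1208*u + 2.9748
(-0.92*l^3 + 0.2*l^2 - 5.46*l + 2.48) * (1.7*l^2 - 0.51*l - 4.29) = -1.564*l^5 + 0.8092*l^4 - 5.4372*l^3 + 6.1426*l^2 + 22.1586*l - 10.6392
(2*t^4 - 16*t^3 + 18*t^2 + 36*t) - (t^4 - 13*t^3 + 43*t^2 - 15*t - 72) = t^4 - 3*t^3 - 25*t^2 + 51*t + 72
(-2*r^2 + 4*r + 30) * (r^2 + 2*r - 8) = -2*r^4 + 54*r^2 + 28*r - 240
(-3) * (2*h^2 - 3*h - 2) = -6*h^2 + 9*h + 6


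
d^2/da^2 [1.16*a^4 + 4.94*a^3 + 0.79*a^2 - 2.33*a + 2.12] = 13.92*a^2 + 29.64*a + 1.58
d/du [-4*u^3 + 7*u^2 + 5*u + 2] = -12*u^2 + 14*u + 5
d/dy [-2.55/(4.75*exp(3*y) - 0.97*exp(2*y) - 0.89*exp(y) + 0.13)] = (36.3375*exp(2*y) - 4.947*exp(y) - 2.2695)*exp(y)/(4.75*exp(3*y) - 0.97*exp(2*y) - 0.89*exp(y) + 0.13)^2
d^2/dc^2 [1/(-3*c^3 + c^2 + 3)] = 2*(c^2*(9*c - 2)^2 + (9*c - 1)*(-3*c^3 + c^2 + 3))/(-3*c^3 + c^2 + 3)^3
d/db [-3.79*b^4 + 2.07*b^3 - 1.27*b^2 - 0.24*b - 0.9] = -15.16*b^3 + 6.21*b^2 - 2.54*b - 0.24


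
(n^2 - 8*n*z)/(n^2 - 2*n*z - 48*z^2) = n/(n + 6*z)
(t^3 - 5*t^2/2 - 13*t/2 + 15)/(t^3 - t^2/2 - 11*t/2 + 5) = (t - 3)/(t - 1)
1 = 1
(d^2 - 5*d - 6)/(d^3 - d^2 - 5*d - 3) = (d - 6)/(d^2 - 2*d - 3)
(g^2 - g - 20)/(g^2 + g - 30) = (g + 4)/(g + 6)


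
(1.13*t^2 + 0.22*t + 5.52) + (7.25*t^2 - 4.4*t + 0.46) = 8.38*t^2 - 4.18*t + 5.98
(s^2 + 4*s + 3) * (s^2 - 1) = s^4 + 4*s^3 + 2*s^2 - 4*s - 3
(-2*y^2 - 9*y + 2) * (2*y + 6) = -4*y^3 - 30*y^2 - 50*y + 12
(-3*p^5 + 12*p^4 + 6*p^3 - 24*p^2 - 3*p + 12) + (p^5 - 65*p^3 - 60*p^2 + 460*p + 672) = -2*p^5 + 12*p^4 - 59*p^3 - 84*p^2 + 457*p + 684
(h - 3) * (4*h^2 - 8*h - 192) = 4*h^3 - 20*h^2 - 168*h + 576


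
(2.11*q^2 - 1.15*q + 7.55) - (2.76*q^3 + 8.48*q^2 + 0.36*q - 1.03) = -2.76*q^3 - 6.37*q^2 - 1.51*q + 8.58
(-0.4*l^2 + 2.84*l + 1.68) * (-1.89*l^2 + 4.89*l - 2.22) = 0.756*l^4 - 7.3236*l^3 + 11.6004*l^2 + 1.9104*l - 3.7296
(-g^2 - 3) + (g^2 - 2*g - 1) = -2*g - 4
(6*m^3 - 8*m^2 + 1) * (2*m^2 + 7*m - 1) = 12*m^5 + 26*m^4 - 62*m^3 + 10*m^2 + 7*m - 1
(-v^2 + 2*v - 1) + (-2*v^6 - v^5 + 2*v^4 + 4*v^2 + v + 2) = -2*v^6 - v^5 + 2*v^4 + 3*v^2 + 3*v + 1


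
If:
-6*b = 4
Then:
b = -2/3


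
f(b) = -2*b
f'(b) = -2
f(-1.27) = 2.54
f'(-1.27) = -2.00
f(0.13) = -0.26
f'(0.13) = -2.00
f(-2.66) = 5.32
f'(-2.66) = -2.00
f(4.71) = -9.42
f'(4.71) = -2.00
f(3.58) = -7.16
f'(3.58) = -2.00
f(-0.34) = 0.68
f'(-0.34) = -2.00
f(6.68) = -13.36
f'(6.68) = -2.00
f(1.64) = -3.28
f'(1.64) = -2.00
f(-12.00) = 24.00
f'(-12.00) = -2.00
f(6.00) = -12.00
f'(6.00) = -2.00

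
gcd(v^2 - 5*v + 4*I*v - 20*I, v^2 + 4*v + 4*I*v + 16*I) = v + 4*I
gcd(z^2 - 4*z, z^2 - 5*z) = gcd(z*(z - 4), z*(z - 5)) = z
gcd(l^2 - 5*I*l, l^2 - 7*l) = l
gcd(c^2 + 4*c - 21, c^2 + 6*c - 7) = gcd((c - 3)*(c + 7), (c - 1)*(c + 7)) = c + 7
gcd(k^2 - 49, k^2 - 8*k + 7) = k - 7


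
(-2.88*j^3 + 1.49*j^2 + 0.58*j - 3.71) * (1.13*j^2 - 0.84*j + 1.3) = -3.2544*j^5 + 4.1029*j^4 - 4.3402*j^3 - 2.7425*j^2 + 3.8704*j - 4.823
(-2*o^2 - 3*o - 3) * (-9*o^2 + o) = 18*o^4 + 25*o^3 + 24*o^2 - 3*o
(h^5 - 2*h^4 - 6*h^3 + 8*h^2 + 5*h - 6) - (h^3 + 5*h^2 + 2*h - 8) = h^5 - 2*h^4 - 7*h^3 + 3*h^2 + 3*h + 2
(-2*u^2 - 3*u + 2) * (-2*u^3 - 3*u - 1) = 4*u^5 + 6*u^4 + 2*u^3 + 11*u^2 - 3*u - 2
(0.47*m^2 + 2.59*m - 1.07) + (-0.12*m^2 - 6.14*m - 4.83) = 0.35*m^2 - 3.55*m - 5.9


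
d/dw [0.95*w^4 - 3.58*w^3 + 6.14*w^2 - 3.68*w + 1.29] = 3.8*w^3 - 10.74*w^2 + 12.28*w - 3.68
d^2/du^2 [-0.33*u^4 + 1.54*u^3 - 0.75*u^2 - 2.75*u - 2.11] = -3.96*u^2 + 9.24*u - 1.5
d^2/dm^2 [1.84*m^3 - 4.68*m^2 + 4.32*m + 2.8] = 11.04*m - 9.36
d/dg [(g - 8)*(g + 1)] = 2*g - 7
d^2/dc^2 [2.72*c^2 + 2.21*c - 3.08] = 5.44000000000000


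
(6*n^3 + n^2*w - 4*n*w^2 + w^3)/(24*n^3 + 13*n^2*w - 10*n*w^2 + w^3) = (-2*n + w)/(-8*n + w)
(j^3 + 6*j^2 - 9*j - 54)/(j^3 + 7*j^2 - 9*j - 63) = (j + 6)/(j + 7)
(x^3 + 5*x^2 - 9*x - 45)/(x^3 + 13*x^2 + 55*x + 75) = (x - 3)/(x + 5)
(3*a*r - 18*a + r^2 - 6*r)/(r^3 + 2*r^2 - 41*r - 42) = (3*a + r)/(r^2 + 8*r + 7)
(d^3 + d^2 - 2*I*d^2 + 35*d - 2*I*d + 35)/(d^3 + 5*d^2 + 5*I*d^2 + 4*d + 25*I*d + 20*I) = (d - 7*I)/(d + 4)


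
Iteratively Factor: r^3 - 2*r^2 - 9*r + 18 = (r - 3)*(r^2 + r - 6) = (r - 3)*(r - 2)*(r + 3)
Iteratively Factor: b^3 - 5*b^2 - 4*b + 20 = (b + 2)*(b^2 - 7*b + 10) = (b - 2)*(b + 2)*(b - 5)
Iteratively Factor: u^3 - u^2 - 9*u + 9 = (u + 3)*(u^2 - 4*u + 3) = (u - 1)*(u + 3)*(u - 3)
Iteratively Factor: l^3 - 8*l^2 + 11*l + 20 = (l - 4)*(l^2 - 4*l - 5) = (l - 4)*(l + 1)*(l - 5)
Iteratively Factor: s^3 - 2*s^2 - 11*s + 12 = (s - 4)*(s^2 + 2*s - 3) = (s - 4)*(s - 1)*(s + 3)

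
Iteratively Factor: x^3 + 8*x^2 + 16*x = (x + 4)*(x^2 + 4*x) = (x + 4)^2*(x)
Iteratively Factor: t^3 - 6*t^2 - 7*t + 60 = (t - 5)*(t^2 - t - 12) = (t - 5)*(t - 4)*(t + 3)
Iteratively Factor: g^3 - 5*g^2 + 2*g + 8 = (g + 1)*(g^2 - 6*g + 8) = (g - 4)*(g + 1)*(g - 2)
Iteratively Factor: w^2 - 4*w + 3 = (w - 1)*(w - 3)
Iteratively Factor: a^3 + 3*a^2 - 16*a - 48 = (a + 3)*(a^2 - 16) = (a + 3)*(a + 4)*(a - 4)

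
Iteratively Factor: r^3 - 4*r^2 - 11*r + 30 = (r - 2)*(r^2 - 2*r - 15) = (r - 5)*(r - 2)*(r + 3)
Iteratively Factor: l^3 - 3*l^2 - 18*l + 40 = (l + 4)*(l^2 - 7*l + 10) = (l - 5)*(l + 4)*(l - 2)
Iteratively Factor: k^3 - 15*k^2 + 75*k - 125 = (k - 5)*(k^2 - 10*k + 25) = (k - 5)^2*(k - 5)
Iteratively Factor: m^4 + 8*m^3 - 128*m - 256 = (m + 4)*(m^3 + 4*m^2 - 16*m - 64) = (m - 4)*(m + 4)*(m^2 + 8*m + 16) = (m - 4)*(m + 4)^2*(m + 4)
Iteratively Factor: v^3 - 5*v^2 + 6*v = (v - 3)*(v^2 - 2*v) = v*(v - 3)*(v - 2)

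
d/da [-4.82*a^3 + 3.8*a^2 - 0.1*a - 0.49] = -14.46*a^2 + 7.6*a - 0.1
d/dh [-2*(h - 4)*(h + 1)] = 6 - 4*h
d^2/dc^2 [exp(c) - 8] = exp(c)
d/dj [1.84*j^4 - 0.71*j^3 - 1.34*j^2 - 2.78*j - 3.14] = 7.36*j^3 - 2.13*j^2 - 2.68*j - 2.78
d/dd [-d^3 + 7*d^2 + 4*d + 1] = -3*d^2 + 14*d + 4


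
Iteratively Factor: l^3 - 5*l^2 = (l)*(l^2 - 5*l) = l*(l - 5)*(l)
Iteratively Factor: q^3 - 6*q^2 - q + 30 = (q + 2)*(q^2 - 8*q + 15) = (q - 5)*(q + 2)*(q - 3)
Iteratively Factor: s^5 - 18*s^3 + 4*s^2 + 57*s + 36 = (s - 3)*(s^4 + 3*s^3 - 9*s^2 - 23*s - 12) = (s - 3)*(s + 1)*(s^3 + 2*s^2 - 11*s - 12) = (s - 3)*(s + 1)^2*(s^2 + s - 12) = (s - 3)*(s + 1)^2*(s + 4)*(s - 3)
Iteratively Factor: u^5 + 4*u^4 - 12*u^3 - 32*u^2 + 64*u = (u + 4)*(u^4 - 12*u^2 + 16*u) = (u + 4)^2*(u^3 - 4*u^2 + 4*u) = (u - 2)*(u + 4)^2*(u^2 - 2*u) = u*(u - 2)*(u + 4)^2*(u - 2)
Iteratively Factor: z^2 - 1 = (z - 1)*(z + 1)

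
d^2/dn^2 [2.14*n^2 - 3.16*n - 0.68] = 4.28000000000000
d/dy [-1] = 0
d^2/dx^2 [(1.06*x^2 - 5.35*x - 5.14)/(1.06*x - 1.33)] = -22.8854/(1.191016*x^3 - 4.483164*x^2 + 5.625102*x - 2.352637)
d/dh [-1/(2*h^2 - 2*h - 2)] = (h - 1/2)/(-h^2 + h + 1)^2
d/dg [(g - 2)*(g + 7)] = 2*g + 5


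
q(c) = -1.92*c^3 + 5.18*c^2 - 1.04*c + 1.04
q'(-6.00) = -270.56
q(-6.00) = 608.48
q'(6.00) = -146.24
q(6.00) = -233.44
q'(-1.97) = -43.80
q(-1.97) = 37.87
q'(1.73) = -0.36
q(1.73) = 4.80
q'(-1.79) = -38.04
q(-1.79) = 30.51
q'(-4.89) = -189.43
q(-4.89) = 354.50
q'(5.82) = -135.85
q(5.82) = -208.06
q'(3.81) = -45.18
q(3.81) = -33.92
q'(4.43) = -68.18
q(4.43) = -68.83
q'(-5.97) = -268.18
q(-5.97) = 600.40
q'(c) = -5.76*c^2 + 10.36*c - 1.04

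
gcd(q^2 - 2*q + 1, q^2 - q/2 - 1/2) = q - 1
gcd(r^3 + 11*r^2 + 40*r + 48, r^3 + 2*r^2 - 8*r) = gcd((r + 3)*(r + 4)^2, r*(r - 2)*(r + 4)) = r + 4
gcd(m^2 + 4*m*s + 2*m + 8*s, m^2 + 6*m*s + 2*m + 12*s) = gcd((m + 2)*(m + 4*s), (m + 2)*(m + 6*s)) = m + 2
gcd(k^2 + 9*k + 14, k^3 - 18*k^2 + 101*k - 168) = 1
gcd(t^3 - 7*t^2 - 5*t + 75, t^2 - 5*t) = t - 5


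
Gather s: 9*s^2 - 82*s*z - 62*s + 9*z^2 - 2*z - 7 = 9*s^2 + s*(-82*z - 62) + 9*z^2 - 2*z - 7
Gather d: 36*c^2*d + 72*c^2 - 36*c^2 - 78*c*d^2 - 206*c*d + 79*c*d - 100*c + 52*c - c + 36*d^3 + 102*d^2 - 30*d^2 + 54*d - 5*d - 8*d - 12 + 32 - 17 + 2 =36*c^2 - 49*c + 36*d^3 + d^2*(72 - 78*c) + d*(36*c^2 - 127*c + 41) + 5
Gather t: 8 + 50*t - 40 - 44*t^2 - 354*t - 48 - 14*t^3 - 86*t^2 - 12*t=-14*t^3 - 130*t^2 - 316*t - 80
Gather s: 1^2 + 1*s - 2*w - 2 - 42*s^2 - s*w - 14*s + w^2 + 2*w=-42*s^2 + s*(-w - 13) + w^2 - 1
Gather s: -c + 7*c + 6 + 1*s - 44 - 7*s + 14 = 6*c - 6*s - 24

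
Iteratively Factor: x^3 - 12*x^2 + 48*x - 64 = (x - 4)*(x^2 - 8*x + 16) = (x - 4)^2*(x - 4)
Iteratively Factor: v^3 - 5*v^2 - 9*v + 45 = (v + 3)*(v^2 - 8*v + 15) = (v - 3)*(v + 3)*(v - 5)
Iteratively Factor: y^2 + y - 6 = (y - 2)*(y + 3)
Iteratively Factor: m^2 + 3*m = (m)*(m + 3)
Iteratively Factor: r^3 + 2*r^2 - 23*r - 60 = (r + 4)*(r^2 - 2*r - 15) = (r + 3)*(r + 4)*(r - 5)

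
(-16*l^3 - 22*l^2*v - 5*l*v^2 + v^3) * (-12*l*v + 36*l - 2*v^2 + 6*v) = 192*l^4*v - 576*l^4 + 296*l^3*v^2 - 888*l^3*v + 104*l^2*v^3 - 312*l^2*v^2 - 2*l*v^4 + 6*l*v^3 - 2*v^5 + 6*v^4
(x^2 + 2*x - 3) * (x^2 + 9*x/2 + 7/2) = x^4 + 13*x^3/2 + 19*x^2/2 - 13*x/2 - 21/2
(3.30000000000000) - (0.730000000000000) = 2.57000000000000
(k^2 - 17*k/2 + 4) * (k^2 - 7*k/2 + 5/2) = k^4 - 12*k^3 + 145*k^2/4 - 141*k/4 + 10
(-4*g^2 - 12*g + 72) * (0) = 0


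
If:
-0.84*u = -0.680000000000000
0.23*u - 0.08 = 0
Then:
No Solution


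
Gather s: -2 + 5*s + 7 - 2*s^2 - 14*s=-2*s^2 - 9*s + 5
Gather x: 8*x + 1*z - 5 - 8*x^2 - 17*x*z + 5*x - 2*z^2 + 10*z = -8*x^2 + x*(13 - 17*z) - 2*z^2 + 11*z - 5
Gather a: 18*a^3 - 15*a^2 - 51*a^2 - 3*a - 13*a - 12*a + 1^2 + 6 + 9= 18*a^3 - 66*a^2 - 28*a + 16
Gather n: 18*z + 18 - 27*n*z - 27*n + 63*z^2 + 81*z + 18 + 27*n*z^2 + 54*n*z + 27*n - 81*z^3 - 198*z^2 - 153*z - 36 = n*(27*z^2 + 27*z) - 81*z^3 - 135*z^2 - 54*z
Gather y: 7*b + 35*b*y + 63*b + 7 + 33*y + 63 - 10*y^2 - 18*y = 70*b - 10*y^2 + y*(35*b + 15) + 70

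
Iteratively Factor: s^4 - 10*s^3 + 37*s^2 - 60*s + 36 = (s - 3)*(s^3 - 7*s^2 + 16*s - 12) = (s - 3)*(s - 2)*(s^2 - 5*s + 6) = (s - 3)^2*(s - 2)*(s - 2)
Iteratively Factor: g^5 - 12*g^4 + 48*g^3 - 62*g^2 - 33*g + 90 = (g - 3)*(g^4 - 9*g^3 + 21*g^2 + g - 30) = (g - 3)*(g + 1)*(g^3 - 10*g^2 + 31*g - 30) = (g - 3)*(g - 2)*(g + 1)*(g^2 - 8*g + 15) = (g - 5)*(g - 3)*(g - 2)*(g + 1)*(g - 3)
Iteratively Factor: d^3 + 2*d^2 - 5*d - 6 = (d + 1)*(d^2 + d - 6) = (d - 2)*(d + 1)*(d + 3)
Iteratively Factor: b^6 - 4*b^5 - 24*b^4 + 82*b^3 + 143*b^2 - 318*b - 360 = (b - 5)*(b^5 + b^4 - 19*b^3 - 13*b^2 + 78*b + 72) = (b - 5)*(b - 3)*(b^4 + 4*b^3 - 7*b^2 - 34*b - 24) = (b - 5)*(b - 3)*(b + 2)*(b^3 + 2*b^2 - 11*b - 12) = (b - 5)*(b - 3)*(b + 2)*(b + 4)*(b^2 - 2*b - 3) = (b - 5)*(b - 3)*(b + 1)*(b + 2)*(b + 4)*(b - 3)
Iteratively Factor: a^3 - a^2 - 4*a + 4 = (a - 1)*(a^2 - 4) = (a - 1)*(a + 2)*(a - 2)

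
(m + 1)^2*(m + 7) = m^3 + 9*m^2 + 15*m + 7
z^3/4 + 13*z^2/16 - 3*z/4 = z*(z/4 + 1)*(z - 3/4)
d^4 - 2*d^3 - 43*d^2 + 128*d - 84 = (d - 6)*(d - 2)*(d - 1)*(d + 7)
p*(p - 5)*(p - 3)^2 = p^4 - 11*p^3 + 39*p^2 - 45*p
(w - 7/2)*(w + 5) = w^2 + 3*w/2 - 35/2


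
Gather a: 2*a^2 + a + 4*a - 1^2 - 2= 2*a^2 + 5*a - 3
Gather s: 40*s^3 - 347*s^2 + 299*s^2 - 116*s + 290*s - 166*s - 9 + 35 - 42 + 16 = 40*s^3 - 48*s^2 + 8*s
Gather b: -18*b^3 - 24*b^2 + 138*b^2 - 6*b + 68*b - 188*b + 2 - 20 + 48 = -18*b^3 + 114*b^2 - 126*b + 30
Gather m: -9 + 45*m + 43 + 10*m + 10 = 55*m + 44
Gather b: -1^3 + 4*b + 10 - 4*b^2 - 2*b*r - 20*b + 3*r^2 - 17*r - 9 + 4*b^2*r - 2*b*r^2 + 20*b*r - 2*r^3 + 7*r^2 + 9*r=b^2*(4*r - 4) + b*(-2*r^2 + 18*r - 16) - 2*r^3 + 10*r^2 - 8*r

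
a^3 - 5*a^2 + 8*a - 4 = (a - 2)^2*(a - 1)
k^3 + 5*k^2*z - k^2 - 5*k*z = k*(k - 1)*(k + 5*z)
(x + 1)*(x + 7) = x^2 + 8*x + 7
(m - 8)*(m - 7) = m^2 - 15*m + 56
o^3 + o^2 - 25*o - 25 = (o - 5)*(o + 1)*(o + 5)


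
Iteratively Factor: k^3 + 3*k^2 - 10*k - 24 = (k + 4)*(k^2 - k - 6) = (k + 2)*(k + 4)*(k - 3)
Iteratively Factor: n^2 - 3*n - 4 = (n + 1)*(n - 4)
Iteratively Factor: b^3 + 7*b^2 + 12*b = (b + 3)*(b^2 + 4*b) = b*(b + 3)*(b + 4)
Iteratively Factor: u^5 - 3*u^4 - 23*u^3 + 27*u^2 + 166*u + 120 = (u + 3)*(u^4 - 6*u^3 - 5*u^2 + 42*u + 40) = (u + 2)*(u + 3)*(u^3 - 8*u^2 + 11*u + 20) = (u - 4)*(u + 2)*(u + 3)*(u^2 - 4*u - 5) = (u - 5)*(u - 4)*(u + 2)*(u + 3)*(u + 1)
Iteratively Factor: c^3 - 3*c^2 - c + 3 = (c + 1)*(c^2 - 4*c + 3) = (c - 1)*(c + 1)*(c - 3)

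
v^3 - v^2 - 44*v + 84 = (v - 6)*(v - 2)*(v + 7)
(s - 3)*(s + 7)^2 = s^3 + 11*s^2 + 7*s - 147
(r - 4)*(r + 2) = r^2 - 2*r - 8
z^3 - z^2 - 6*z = z*(z - 3)*(z + 2)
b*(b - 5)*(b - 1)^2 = b^4 - 7*b^3 + 11*b^2 - 5*b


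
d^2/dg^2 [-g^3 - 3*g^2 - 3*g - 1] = -6*g - 6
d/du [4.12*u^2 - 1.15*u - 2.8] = 8.24*u - 1.15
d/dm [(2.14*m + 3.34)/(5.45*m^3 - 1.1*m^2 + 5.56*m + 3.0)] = (-23.326*m^3 - 52.255*m^2 + 7.348*m - 12.1504)/(29.7025*m^6 - 11.99*m^5 + 61.814*m^4 + 20.468*m^3 + 24.3136*m^2 + 33.36*m + 9.0)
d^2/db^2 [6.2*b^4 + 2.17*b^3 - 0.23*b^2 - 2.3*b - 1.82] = 74.4*b^2 + 13.02*b - 0.46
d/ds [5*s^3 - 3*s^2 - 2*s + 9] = 15*s^2 - 6*s - 2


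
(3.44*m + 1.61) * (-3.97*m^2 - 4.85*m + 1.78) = -13.6568*m^3 - 23.0757*m^2 - 1.6853*m + 2.8658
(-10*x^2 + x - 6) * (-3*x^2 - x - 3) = 30*x^4 + 7*x^3 + 47*x^2 + 3*x + 18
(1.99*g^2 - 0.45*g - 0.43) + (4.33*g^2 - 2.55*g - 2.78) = 6.32*g^2 - 3.0*g - 3.21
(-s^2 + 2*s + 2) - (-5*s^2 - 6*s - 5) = 4*s^2 + 8*s + 7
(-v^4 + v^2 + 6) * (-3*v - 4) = 3*v^5 + 4*v^4 - 3*v^3 - 4*v^2 - 18*v - 24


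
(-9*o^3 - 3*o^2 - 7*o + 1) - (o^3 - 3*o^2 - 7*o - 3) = 4 - 10*o^3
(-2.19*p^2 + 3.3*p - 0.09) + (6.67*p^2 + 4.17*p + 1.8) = 4.48*p^2 + 7.47*p + 1.71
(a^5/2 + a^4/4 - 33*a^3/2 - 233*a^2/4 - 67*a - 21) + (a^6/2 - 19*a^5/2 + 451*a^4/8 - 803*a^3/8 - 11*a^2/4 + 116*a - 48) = a^6/2 - 9*a^5 + 453*a^4/8 - 935*a^3/8 - 61*a^2 + 49*a - 69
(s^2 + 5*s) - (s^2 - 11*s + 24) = 16*s - 24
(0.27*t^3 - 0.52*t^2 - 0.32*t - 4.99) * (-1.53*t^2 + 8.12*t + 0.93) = -0.4131*t^5 + 2.988*t^4 - 3.4817*t^3 + 4.5527*t^2 - 40.8164*t - 4.6407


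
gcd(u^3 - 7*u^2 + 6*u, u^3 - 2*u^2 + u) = u^2 - u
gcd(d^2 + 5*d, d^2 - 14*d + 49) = 1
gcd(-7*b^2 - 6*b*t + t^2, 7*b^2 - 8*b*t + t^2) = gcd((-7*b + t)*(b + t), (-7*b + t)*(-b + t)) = -7*b + t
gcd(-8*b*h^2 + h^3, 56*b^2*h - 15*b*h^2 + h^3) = 8*b*h - h^2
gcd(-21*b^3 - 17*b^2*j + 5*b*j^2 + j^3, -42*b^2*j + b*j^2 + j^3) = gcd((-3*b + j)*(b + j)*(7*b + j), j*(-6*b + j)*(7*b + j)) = 7*b + j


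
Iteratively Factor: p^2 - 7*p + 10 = (p - 5)*(p - 2)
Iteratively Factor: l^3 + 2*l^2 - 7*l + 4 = (l - 1)*(l^2 + 3*l - 4) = (l - 1)^2*(l + 4)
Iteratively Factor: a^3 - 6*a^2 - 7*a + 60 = (a + 3)*(a^2 - 9*a + 20) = (a - 5)*(a + 3)*(a - 4)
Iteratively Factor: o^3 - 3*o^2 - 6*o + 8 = (o - 1)*(o^2 - 2*o - 8) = (o - 1)*(o + 2)*(o - 4)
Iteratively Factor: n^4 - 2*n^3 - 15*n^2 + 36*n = (n - 3)*(n^3 + n^2 - 12*n) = (n - 3)^2*(n^2 + 4*n) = n*(n - 3)^2*(n + 4)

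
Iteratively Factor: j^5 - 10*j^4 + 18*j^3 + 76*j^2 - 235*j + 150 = (j + 3)*(j^4 - 13*j^3 + 57*j^2 - 95*j + 50) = (j - 2)*(j + 3)*(j^3 - 11*j^2 + 35*j - 25) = (j - 5)*(j - 2)*(j + 3)*(j^2 - 6*j + 5) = (j - 5)^2*(j - 2)*(j + 3)*(j - 1)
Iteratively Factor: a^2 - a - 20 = (a + 4)*(a - 5)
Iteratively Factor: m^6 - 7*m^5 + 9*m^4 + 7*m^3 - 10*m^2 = (m - 2)*(m^5 - 5*m^4 - m^3 + 5*m^2) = (m - 2)*(m + 1)*(m^4 - 6*m^3 + 5*m^2) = m*(m - 2)*(m + 1)*(m^3 - 6*m^2 + 5*m) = m*(m - 2)*(m - 1)*(m + 1)*(m^2 - 5*m) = m*(m - 5)*(m - 2)*(m - 1)*(m + 1)*(m)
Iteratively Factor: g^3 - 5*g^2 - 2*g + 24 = (g - 3)*(g^2 - 2*g - 8) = (g - 4)*(g - 3)*(g + 2)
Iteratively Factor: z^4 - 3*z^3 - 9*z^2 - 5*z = (z + 1)*(z^3 - 4*z^2 - 5*z) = (z - 5)*(z + 1)*(z^2 + z) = z*(z - 5)*(z + 1)*(z + 1)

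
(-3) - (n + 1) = -n - 4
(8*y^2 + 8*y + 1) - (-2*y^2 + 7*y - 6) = 10*y^2 + y + 7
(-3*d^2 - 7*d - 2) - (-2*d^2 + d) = -d^2 - 8*d - 2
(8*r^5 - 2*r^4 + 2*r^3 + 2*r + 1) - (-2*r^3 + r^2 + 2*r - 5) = 8*r^5 - 2*r^4 + 4*r^3 - r^2 + 6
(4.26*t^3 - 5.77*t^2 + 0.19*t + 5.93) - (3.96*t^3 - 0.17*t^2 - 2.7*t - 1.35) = 0.3*t^3 - 5.6*t^2 + 2.89*t + 7.28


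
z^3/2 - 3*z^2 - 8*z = z*(z/2 + 1)*(z - 8)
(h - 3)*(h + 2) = h^2 - h - 6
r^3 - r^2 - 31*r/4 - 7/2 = (r - 7/2)*(r + 1/2)*(r + 2)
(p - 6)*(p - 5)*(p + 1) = p^3 - 10*p^2 + 19*p + 30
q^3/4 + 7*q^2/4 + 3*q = q*(q/4 + 1)*(q + 3)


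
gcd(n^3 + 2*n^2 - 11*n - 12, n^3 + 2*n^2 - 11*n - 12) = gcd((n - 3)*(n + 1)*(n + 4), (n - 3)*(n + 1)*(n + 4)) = n^3 + 2*n^2 - 11*n - 12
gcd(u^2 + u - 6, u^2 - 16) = 1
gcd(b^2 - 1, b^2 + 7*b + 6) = b + 1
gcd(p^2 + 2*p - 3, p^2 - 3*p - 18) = p + 3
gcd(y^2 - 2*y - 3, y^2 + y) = y + 1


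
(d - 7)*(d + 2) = d^2 - 5*d - 14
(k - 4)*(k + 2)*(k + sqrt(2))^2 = k^4 - 2*k^3 + 2*sqrt(2)*k^3 - 6*k^2 - 4*sqrt(2)*k^2 - 16*sqrt(2)*k - 4*k - 16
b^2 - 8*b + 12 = (b - 6)*(b - 2)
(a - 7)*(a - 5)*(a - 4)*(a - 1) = a^4 - 17*a^3 + 99*a^2 - 223*a + 140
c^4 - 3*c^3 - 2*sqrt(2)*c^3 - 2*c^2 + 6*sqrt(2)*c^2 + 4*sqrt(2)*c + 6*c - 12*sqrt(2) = (c - 3)*(c - 2*sqrt(2))*(c - sqrt(2))*(c + sqrt(2))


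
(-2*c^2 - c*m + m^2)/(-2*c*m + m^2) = (c + m)/m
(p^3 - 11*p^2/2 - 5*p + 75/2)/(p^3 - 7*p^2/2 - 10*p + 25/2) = (p - 3)/(p - 1)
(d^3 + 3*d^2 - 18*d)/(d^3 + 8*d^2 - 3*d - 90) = d/(d + 5)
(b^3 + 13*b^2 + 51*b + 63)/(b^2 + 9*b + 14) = (b^2 + 6*b + 9)/(b + 2)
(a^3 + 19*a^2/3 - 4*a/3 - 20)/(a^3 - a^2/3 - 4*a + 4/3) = (3*a^2 + 13*a - 30)/(3*a^2 - 7*a + 2)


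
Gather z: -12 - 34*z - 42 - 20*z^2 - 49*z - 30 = -20*z^2 - 83*z - 84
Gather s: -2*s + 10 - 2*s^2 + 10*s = -2*s^2 + 8*s + 10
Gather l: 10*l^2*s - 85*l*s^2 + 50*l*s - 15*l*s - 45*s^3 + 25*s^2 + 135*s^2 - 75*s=10*l^2*s + l*(-85*s^2 + 35*s) - 45*s^3 + 160*s^2 - 75*s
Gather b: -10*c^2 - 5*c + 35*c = -10*c^2 + 30*c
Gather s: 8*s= 8*s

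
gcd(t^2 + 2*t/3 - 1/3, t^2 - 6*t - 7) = t + 1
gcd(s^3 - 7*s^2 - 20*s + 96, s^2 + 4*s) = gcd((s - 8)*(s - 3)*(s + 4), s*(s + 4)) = s + 4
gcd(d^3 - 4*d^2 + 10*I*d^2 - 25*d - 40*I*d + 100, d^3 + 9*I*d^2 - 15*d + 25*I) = d^2 + 10*I*d - 25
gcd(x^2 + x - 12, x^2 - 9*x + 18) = x - 3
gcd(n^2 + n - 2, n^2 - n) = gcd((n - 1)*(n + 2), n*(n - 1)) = n - 1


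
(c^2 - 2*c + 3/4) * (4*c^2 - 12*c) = 4*c^4 - 20*c^3 + 27*c^2 - 9*c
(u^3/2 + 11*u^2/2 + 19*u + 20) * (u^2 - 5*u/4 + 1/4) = u^5/2 + 39*u^4/8 + 49*u^3/4 - 19*u^2/8 - 81*u/4 + 5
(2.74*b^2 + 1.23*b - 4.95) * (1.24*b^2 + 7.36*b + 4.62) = 3.3976*b^4 + 21.6916*b^3 + 15.5736*b^2 - 30.7494*b - 22.869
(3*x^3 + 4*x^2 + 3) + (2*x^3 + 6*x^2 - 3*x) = 5*x^3 + 10*x^2 - 3*x + 3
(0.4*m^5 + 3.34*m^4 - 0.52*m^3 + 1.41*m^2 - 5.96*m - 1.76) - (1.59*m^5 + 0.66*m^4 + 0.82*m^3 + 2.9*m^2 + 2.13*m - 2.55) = -1.19*m^5 + 2.68*m^4 - 1.34*m^3 - 1.49*m^2 - 8.09*m + 0.79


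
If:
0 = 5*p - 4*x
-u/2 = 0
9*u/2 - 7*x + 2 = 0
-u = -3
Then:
No Solution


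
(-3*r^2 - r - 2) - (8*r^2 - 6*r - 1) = -11*r^2 + 5*r - 1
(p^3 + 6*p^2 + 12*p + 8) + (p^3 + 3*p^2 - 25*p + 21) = 2*p^3 + 9*p^2 - 13*p + 29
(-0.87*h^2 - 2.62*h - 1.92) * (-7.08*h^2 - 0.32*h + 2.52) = 6.1596*h^4 + 18.828*h^3 + 12.2396*h^2 - 5.988*h - 4.8384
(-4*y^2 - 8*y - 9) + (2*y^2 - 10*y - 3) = -2*y^2 - 18*y - 12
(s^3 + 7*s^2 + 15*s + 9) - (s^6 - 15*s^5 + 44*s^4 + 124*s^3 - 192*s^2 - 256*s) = -s^6 + 15*s^5 - 44*s^4 - 123*s^3 + 199*s^2 + 271*s + 9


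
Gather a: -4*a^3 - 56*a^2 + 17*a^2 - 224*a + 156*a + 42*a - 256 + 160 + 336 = -4*a^3 - 39*a^2 - 26*a + 240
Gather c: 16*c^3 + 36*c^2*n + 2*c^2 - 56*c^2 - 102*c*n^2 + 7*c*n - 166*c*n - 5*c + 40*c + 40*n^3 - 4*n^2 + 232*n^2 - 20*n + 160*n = 16*c^3 + c^2*(36*n - 54) + c*(-102*n^2 - 159*n + 35) + 40*n^3 + 228*n^2 + 140*n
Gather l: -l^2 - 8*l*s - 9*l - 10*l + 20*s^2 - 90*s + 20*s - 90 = -l^2 + l*(-8*s - 19) + 20*s^2 - 70*s - 90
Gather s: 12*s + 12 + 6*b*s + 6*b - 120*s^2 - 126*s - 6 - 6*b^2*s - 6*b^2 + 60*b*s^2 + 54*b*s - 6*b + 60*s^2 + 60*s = -6*b^2 + s^2*(60*b - 60) + s*(-6*b^2 + 60*b - 54) + 6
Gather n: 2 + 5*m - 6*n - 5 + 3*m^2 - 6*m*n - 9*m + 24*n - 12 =3*m^2 - 4*m + n*(18 - 6*m) - 15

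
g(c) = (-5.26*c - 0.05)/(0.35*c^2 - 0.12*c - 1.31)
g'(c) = (0.12 - 0.7*c)*(-5.26*c - 0.05)/(0.35*c^2 - 0.12*c - 1.31)^2 - 5.26/(0.35*c^2 - 0.12*c - 1.31) = (1.841*c^2 + 0.035*c + 6.8846)/(0.1225*c^4 - 0.084*c^3 - 0.9026*c^2 + 0.3144*c + 1.7161)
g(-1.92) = 47.71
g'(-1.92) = 306.61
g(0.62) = 2.65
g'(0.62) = 4.87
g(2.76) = -14.21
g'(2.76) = 19.99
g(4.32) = -4.84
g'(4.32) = 1.87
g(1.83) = 27.07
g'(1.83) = 102.62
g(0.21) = 0.87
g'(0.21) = 4.00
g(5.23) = -3.61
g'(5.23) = 0.98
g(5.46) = -3.40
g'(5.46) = 0.86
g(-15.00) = 1.00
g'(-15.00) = 0.07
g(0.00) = 0.04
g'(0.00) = 4.01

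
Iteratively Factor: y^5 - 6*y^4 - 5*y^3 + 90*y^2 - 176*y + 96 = (y + 4)*(y^4 - 10*y^3 + 35*y^2 - 50*y + 24) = (y - 3)*(y + 4)*(y^3 - 7*y^2 + 14*y - 8) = (y - 3)*(y - 2)*(y + 4)*(y^2 - 5*y + 4) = (y - 3)*(y - 2)*(y - 1)*(y + 4)*(y - 4)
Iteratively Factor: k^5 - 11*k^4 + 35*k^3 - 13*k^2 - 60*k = (k - 3)*(k^4 - 8*k^3 + 11*k^2 + 20*k) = (k - 4)*(k - 3)*(k^3 - 4*k^2 - 5*k) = k*(k - 4)*(k - 3)*(k^2 - 4*k - 5) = k*(k - 5)*(k - 4)*(k - 3)*(k + 1)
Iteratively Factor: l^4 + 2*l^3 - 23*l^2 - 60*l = (l)*(l^3 + 2*l^2 - 23*l - 60) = l*(l + 4)*(l^2 - 2*l - 15) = l*(l - 5)*(l + 4)*(l + 3)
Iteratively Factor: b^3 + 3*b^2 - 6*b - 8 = (b - 2)*(b^2 + 5*b + 4) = (b - 2)*(b + 1)*(b + 4)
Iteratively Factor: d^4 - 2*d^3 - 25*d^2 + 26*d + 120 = (d + 2)*(d^3 - 4*d^2 - 17*d + 60) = (d - 5)*(d + 2)*(d^2 + d - 12) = (d - 5)*(d + 2)*(d + 4)*(d - 3)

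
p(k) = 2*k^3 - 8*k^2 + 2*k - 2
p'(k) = 6*k^2 - 16*k + 2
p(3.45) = -8.19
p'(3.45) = 18.22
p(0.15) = -1.87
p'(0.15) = -0.26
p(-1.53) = -30.95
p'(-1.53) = 40.53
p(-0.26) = -3.10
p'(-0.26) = 6.57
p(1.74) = -12.20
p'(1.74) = -7.67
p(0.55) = -2.99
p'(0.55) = -4.98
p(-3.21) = -157.01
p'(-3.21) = 115.18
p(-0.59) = -6.38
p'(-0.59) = 13.53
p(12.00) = 2326.00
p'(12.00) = 674.00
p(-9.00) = -2126.00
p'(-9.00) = 632.00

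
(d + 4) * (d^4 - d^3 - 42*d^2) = d^5 + 3*d^4 - 46*d^3 - 168*d^2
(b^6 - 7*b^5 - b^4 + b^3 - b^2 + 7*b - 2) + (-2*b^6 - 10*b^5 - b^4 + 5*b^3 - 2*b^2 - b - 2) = -b^6 - 17*b^5 - 2*b^4 + 6*b^3 - 3*b^2 + 6*b - 4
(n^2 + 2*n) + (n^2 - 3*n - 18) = 2*n^2 - n - 18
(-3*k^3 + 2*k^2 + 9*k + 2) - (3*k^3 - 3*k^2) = -6*k^3 + 5*k^2 + 9*k + 2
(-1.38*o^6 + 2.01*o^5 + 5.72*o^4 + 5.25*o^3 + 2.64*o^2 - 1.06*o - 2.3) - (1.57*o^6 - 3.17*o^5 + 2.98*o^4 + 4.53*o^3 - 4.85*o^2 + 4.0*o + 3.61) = -2.95*o^6 + 5.18*o^5 + 2.74*o^4 + 0.72*o^3 + 7.49*o^2 - 5.06*o - 5.91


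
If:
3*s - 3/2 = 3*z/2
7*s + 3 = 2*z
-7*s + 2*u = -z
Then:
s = -5/3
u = -11/3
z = -13/3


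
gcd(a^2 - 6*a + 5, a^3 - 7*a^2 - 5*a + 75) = a - 5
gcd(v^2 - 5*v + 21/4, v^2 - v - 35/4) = v - 7/2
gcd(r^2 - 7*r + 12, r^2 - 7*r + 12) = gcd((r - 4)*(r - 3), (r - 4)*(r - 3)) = r^2 - 7*r + 12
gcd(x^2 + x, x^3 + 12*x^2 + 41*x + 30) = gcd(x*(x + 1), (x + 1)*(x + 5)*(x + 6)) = x + 1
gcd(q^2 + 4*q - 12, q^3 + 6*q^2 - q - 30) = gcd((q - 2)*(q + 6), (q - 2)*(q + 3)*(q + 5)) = q - 2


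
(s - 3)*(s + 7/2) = s^2 + s/2 - 21/2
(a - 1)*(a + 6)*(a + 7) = a^3 + 12*a^2 + 29*a - 42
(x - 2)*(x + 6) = x^2 + 4*x - 12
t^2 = t^2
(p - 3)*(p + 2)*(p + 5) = p^3 + 4*p^2 - 11*p - 30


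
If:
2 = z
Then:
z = 2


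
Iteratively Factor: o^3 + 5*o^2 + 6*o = (o)*(o^2 + 5*o + 6) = o*(o + 3)*(o + 2)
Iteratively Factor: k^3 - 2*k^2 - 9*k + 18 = (k - 3)*(k^2 + k - 6) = (k - 3)*(k + 3)*(k - 2)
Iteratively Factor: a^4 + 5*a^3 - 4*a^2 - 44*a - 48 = (a + 4)*(a^3 + a^2 - 8*a - 12) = (a + 2)*(a + 4)*(a^2 - a - 6) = (a - 3)*(a + 2)*(a + 4)*(a + 2)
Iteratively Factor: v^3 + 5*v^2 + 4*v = (v)*(v^2 + 5*v + 4) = v*(v + 4)*(v + 1)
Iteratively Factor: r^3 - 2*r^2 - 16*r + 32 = (r - 4)*(r^2 + 2*r - 8) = (r - 4)*(r - 2)*(r + 4)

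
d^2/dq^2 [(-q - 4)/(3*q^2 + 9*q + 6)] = 2*(-(q + 4)*(2*q + 3)^2 + (3*q + 7)*(q^2 + 3*q + 2))/(3*(q^2 + 3*q + 2)^3)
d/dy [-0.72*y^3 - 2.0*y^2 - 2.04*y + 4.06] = -2.16*y^2 - 4.0*y - 2.04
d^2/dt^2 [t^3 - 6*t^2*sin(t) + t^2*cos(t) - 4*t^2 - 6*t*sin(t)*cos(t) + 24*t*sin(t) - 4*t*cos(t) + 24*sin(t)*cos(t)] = 6*t^2*sin(t) - t^2*cos(t) - 28*t*sin(t) + 12*t*sin(2*t) - 20*t*cos(t) + 6*t - 4*sin(t) - 48*sin(2*t) + 50*cos(t) - 12*cos(2*t) - 8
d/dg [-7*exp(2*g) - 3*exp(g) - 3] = (-14*exp(g) - 3)*exp(g)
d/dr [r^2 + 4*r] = 2*r + 4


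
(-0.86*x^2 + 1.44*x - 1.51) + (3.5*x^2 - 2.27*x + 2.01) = 2.64*x^2 - 0.83*x + 0.5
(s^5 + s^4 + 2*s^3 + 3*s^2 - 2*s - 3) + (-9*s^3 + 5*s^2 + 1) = s^5 + s^4 - 7*s^3 + 8*s^2 - 2*s - 2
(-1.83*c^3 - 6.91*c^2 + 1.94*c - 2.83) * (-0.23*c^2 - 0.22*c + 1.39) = 0.4209*c^5 + 1.9919*c^4 - 1.4697*c^3 - 9.3808*c^2 + 3.3192*c - 3.9337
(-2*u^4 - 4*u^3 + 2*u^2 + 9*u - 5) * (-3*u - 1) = 6*u^5 + 14*u^4 - 2*u^3 - 29*u^2 + 6*u + 5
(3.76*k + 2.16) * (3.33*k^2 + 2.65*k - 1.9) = 12.5208*k^3 + 17.1568*k^2 - 1.42*k - 4.104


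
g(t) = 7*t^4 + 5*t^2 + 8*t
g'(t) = 28*t^3 + 10*t + 8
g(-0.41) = -2.24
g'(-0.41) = 1.97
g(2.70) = 430.06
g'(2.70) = 586.12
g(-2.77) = 428.32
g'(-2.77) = -614.81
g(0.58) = 7.11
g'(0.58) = 19.26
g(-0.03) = -0.24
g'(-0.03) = 7.70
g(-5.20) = 5211.73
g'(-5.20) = -3981.02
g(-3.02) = 603.71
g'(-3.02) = -793.42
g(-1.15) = 9.66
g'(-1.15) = -46.08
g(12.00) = 145968.00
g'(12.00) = 48512.00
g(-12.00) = 145776.00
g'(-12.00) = -48496.00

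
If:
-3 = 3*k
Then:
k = -1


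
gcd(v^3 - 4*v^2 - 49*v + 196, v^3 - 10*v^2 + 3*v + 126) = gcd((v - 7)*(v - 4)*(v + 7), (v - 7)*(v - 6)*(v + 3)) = v - 7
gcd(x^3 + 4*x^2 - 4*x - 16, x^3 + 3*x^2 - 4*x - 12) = x^2 - 4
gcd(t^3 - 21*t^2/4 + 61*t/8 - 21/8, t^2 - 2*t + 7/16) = t - 7/4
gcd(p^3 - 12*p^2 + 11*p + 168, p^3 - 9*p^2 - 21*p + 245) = p - 7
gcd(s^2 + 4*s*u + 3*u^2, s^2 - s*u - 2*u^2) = s + u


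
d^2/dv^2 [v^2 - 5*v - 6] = 2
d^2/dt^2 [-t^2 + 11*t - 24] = -2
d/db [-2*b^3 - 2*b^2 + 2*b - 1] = -6*b^2 - 4*b + 2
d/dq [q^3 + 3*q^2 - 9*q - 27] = 3*q^2 + 6*q - 9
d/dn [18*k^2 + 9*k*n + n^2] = 9*k + 2*n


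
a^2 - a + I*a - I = (a - 1)*(a + I)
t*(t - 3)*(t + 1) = t^3 - 2*t^2 - 3*t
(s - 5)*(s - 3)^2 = s^3 - 11*s^2 + 39*s - 45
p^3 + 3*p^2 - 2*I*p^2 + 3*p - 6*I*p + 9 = (p + 3)*(p - 3*I)*(p + I)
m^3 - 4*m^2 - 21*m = m*(m - 7)*(m + 3)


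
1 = 1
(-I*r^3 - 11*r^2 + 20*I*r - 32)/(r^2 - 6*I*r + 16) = (-I*r^2 - 3*r - 4*I)/(r + 2*I)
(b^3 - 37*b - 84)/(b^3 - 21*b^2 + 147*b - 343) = (b^2 + 7*b + 12)/(b^2 - 14*b + 49)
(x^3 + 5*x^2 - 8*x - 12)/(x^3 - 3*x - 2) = (x + 6)/(x + 1)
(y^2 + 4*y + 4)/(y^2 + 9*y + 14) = (y + 2)/(y + 7)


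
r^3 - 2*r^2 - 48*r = r*(r - 8)*(r + 6)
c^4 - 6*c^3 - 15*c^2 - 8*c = c*(c - 8)*(c + 1)^2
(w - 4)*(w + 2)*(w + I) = w^3 - 2*w^2 + I*w^2 - 8*w - 2*I*w - 8*I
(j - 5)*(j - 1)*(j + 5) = j^3 - j^2 - 25*j + 25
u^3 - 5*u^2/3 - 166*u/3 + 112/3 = (u - 8)*(u - 2/3)*(u + 7)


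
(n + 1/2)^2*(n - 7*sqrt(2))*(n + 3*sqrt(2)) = n^4 - 4*sqrt(2)*n^3 + n^3 - 167*n^2/4 - 4*sqrt(2)*n^2 - 42*n - sqrt(2)*n - 21/2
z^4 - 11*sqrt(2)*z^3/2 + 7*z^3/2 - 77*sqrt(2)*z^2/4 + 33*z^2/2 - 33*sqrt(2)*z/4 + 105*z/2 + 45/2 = (z + 1/2)*(z + 3)*(z - 3*sqrt(2))*(z - 5*sqrt(2)/2)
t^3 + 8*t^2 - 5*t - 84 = (t - 3)*(t + 4)*(t + 7)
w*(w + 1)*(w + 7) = w^3 + 8*w^2 + 7*w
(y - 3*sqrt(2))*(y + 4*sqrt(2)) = y^2 + sqrt(2)*y - 24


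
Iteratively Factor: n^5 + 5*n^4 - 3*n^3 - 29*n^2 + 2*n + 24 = (n - 1)*(n^4 + 6*n^3 + 3*n^2 - 26*n - 24) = (n - 1)*(n + 4)*(n^3 + 2*n^2 - 5*n - 6) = (n - 2)*(n - 1)*(n + 4)*(n^2 + 4*n + 3) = (n - 2)*(n - 1)*(n + 3)*(n + 4)*(n + 1)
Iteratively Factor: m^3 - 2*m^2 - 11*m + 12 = (m - 1)*(m^2 - m - 12) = (m - 4)*(m - 1)*(m + 3)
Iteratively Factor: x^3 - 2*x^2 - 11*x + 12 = (x - 4)*(x^2 + 2*x - 3) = (x - 4)*(x + 3)*(x - 1)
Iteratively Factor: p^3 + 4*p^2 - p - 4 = (p + 1)*(p^2 + 3*p - 4) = (p + 1)*(p + 4)*(p - 1)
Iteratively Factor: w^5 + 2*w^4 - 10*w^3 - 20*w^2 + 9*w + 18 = (w - 3)*(w^4 + 5*w^3 + 5*w^2 - 5*w - 6) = (w - 3)*(w + 1)*(w^3 + 4*w^2 + w - 6) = (w - 3)*(w - 1)*(w + 1)*(w^2 + 5*w + 6) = (w - 3)*(w - 1)*(w + 1)*(w + 2)*(w + 3)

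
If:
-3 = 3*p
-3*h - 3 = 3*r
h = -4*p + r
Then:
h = 3/2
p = -1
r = -5/2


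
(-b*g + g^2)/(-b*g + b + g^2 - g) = g/(g - 1)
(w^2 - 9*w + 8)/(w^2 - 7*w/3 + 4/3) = 3*(w - 8)/(3*w - 4)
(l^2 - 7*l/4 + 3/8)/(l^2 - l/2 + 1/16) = 2*(2*l - 3)/(4*l - 1)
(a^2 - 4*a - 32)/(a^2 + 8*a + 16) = (a - 8)/(a + 4)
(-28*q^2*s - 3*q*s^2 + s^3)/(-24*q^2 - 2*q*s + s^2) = s*(7*q - s)/(6*q - s)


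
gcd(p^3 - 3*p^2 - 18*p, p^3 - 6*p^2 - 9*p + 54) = p^2 - 3*p - 18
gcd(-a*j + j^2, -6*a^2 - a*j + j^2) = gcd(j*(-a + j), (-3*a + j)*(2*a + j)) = 1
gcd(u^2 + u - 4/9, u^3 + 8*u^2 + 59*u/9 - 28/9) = u^2 + u - 4/9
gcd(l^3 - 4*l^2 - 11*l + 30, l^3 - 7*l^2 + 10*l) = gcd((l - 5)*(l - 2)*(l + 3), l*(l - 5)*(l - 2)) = l^2 - 7*l + 10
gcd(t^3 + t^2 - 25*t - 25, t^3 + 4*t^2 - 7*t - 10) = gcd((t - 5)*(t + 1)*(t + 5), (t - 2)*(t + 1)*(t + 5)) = t^2 + 6*t + 5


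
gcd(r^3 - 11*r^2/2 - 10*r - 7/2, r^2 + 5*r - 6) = 1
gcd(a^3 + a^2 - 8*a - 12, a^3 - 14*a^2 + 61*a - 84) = a - 3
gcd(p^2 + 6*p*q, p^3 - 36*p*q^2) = p^2 + 6*p*q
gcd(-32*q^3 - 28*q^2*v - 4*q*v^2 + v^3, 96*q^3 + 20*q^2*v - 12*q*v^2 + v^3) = 16*q^2 + 6*q*v - v^2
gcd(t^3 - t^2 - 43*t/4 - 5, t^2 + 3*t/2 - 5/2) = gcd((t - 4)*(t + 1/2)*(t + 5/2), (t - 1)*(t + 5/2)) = t + 5/2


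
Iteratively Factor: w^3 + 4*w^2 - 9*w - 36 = (w + 3)*(w^2 + w - 12) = (w - 3)*(w + 3)*(w + 4)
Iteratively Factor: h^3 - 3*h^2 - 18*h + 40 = (h - 5)*(h^2 + 2*h - 8) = (h - 5)*(h + 4)*(h - 2)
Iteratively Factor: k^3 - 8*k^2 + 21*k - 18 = (k - 3)*(k^2 - 5*k + 6) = (k - 3)*(k - 2)*(k - 3)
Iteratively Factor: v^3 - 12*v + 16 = (v - 2)*(v^2 + 2*v - 8) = (v - 2)*(v + 4)*(v - 2)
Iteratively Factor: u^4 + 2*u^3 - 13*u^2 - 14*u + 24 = (u + 2)*(u^3 - 13*u + 12) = (u - 3)*(u + 2)*(u^2 + 3*u - 4) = (u - 3)*(u - 1)*(u + 2)*(u + 4)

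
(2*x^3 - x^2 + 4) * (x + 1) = 2*x^4 + x^3 - x^2 + 4*x + 4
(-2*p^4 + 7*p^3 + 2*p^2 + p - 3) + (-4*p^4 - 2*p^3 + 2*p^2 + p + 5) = -6*p^4 + 5*p^3 + 4*p^2 + 2*p + 2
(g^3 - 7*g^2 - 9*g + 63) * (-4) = -4*g^3 + 28*g^2 + 36*g - 252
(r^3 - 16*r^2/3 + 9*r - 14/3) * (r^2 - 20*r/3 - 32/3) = r^5 - 12*r^4 + 305*r^3/9 - 70*r^2/9 - 584*r/9 + 448/9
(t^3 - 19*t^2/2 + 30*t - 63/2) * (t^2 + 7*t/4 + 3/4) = t^5 - 31*t^4/4 + 113*t^3/8 + 111*t^2/8 - 261*t/8 - 189/8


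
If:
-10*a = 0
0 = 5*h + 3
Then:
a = 0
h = -3/5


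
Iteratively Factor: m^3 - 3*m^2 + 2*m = (m - 1)*(m^2 - 2*m) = m*(m - 1)*(m - 2)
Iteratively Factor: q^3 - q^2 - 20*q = (q)*(q^2 - q - 20) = q*(q + 4)*(q - 5)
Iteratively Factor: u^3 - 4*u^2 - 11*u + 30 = (u - 2)*(u^2 - 2*u - 15) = (u - 2)*(u + 3)*(u - 5)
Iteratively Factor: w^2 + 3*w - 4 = (w - 1)*(w + 4)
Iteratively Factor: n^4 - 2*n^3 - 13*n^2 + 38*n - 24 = (n + 4)*(n^3 - 6*n^2 + 11*n - 6) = (n - 3)*(n + 4)*(n^2 - 3*n + 2) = (n - 3)*(n - 1)*(n + 4)*(n - 2)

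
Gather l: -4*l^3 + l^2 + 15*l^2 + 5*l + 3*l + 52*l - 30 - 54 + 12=-4*l^3 + 16*l^2 + 60*l - 72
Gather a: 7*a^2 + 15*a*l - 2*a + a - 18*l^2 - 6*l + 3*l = 7*a^2 + a*(15*l - 1) - 18*l^2 - 3*l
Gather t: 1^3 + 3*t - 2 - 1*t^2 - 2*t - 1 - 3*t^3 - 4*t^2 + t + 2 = -3*t^3 - 5*t^2 + 2*t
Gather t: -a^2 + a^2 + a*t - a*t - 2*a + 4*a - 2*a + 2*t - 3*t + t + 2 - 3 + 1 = 0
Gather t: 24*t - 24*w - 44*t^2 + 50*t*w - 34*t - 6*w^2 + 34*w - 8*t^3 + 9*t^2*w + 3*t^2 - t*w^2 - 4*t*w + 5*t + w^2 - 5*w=-8*t^3 + t^2*(9*w - 41) + t*(-w^2 + 46*w - 5) - 5*w^2 + 5*w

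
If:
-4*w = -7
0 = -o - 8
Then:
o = -8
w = 7/4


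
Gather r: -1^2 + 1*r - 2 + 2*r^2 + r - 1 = 2*r^2 + 2*r - 4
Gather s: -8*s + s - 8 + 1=-7*s - 7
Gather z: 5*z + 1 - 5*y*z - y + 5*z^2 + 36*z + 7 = -y + 5*z^2 + z*(41 - 5*y) + 8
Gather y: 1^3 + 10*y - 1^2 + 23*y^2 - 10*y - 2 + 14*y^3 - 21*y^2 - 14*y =14*y^3 + 2*y^2 - 14*y - 2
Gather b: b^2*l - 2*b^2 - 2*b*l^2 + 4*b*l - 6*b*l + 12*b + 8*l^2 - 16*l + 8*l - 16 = b^2*(l - 2) + b*(-2*l^2 - 2*l + 12) + 8*l^2 - 8*l - 16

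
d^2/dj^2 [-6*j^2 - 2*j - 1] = -12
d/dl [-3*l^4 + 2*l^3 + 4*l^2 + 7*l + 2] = -12*l^3 + 6*l^2 + 8*l + 7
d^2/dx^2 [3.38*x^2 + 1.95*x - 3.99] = 6.76000000000000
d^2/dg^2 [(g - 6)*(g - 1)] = 2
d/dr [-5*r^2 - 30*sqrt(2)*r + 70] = -10*r - 30*sqrt(2)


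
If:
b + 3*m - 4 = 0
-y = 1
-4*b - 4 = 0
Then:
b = -1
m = 5/3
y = -1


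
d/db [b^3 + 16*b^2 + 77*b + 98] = 3*b^2 + 32*b + 77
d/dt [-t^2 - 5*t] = -2*t - 5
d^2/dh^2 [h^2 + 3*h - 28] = 2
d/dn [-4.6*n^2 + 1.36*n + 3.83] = 1.36 - 9.2*n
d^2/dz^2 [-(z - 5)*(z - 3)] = -2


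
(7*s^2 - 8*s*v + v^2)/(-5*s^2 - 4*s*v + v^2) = (-7*s^2 + 8*s*v - v^2)/(5*s^2 + 4*s*v - v^2)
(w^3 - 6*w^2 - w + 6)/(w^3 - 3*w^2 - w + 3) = (w - 6)/(w - 3)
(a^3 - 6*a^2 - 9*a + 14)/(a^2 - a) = a - 5 - 14/a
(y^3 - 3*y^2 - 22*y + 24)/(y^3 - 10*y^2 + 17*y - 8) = (y^2 - 2*y - 24)/(y^2 - 9*y + 8)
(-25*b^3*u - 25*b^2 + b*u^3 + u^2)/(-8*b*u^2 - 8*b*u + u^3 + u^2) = (25*b^3*u + 25*b^2 - b*u^3 - u^2)/(u*(8*b*u + 8*b - u^2 - u))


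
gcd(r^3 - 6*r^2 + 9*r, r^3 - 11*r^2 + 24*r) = r^2 - 3*r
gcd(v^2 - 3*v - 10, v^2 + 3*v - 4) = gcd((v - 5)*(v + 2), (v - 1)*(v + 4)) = 1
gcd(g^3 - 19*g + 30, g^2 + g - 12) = g - 3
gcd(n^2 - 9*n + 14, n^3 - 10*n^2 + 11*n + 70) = n - 7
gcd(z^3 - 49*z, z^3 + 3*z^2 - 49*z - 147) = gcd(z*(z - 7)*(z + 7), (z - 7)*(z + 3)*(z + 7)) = z^2 - 49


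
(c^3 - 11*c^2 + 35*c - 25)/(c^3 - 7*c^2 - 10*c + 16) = (c^2 - 10*c + 25)/(c^2 - 6*c - 16)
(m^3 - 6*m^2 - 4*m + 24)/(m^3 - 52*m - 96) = (m^2 - 8*m + 12)/(m^2 - 2*m - 48)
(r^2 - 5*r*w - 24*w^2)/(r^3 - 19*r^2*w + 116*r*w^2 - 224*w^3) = (r + 3*w)/(r^2 - 11*r*w + 28*w^2)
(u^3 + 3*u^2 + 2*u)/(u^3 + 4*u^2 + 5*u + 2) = u/(u + 1)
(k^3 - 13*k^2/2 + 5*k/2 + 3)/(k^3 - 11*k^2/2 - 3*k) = (k - 1)/k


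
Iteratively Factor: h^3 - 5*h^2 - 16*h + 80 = (h - 5)*(h^2 - 16) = (h - 5)*(h - 4)*(h + 4)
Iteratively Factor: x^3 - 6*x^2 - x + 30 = (x - 3)*(x^2 - 3*x - 10) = (x - 5)*(x - 3)*(x + 2)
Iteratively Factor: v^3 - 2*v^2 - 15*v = (v + 3)*(v^2 - 5*v) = v*(v + 3)*(v - 5)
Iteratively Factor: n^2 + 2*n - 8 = (n + 4)*(n - 2)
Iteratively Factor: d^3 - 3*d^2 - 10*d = (d + 2)*(d^2 - 5*d) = d*(d + 2)*(d - 5)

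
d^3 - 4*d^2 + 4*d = d*(d - 2)^2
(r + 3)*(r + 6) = r^2 + 9*r + 18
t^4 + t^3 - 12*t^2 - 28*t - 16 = (t - 4)*(t + 1)*(t + 2)^2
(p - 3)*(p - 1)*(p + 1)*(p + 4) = p^4 + p^3 - 13*p^2 - p + 12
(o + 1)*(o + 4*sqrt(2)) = o^2 + o + 4*sqrt(2)*o + 4*sqrt(2)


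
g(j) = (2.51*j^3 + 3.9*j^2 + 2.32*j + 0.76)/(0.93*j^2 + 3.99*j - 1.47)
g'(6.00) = 2.35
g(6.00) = 12.46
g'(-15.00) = 2.34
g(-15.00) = -51.56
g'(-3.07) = -12.92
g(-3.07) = 8.52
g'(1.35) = 1.19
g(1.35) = 3.06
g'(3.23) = 2.03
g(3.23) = 6.32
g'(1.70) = 1.50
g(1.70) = 3.54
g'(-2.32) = -4.48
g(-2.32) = 2.62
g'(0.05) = -4.40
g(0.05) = -0.70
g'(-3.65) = -36.76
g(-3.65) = 21.35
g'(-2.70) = -7.53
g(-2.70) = 4.85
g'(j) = (-1.86*j - 3.99)*(2.51*j^3 + 3.9*j^2 + 2.32*j + 0.76)/(0.93*j^2 + 3.99*j - 1.47)^2 + (7.53*j^2 + 7.8*j + 2.32)/(0.93*j^2 + 3.99*j - 1.47) = (2.3343*j^4 + 20.0298*j^3 + 2.3343*j^2 - 12.8796*j - 6.4428)/(0.8649*j^4 + 7.4214*j^3 + 13.1859*j^2 - 11.7306*j + 2.1609)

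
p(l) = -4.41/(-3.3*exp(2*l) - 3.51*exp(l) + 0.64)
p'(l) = -4.41*(6.6*exp(2*l) + 3.51*exp(l))/(-3.3*exp(2*l) - 3.51*exp(l) + 0.64)^2 = (-29.106*exp(l) - 15.4791)*exp(l)/(3.3*exp(2*l) + 3.51*exp(l) - 0.64)^2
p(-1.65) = 28.30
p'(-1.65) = -166.67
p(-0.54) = 1.75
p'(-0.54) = -2.96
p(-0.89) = 3.25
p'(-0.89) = -6.11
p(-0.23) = 1.04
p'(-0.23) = -1.71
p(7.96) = 0.00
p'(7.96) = -0.00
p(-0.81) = 2.80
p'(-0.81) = -5.10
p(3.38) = 0.00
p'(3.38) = -0.00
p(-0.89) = 3.25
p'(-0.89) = -6.11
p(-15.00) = -6.89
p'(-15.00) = 0.00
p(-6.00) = -6.99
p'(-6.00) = -0.10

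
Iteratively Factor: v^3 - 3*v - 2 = (v + 1)*(v^2 - v - 2) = (v - 2)*(v + 1)*(v + 1)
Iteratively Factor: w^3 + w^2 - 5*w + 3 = (w - 1)*(w^2 + 2*w - 3) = (w - 1)*(w + 3)*(w - 1)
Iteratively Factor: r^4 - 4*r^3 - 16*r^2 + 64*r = (r - 4)*(r^3 - 16*r) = r*(r - 4)*(r^2 - 16) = r*(r - 4)*(r + 4)*(r - 4)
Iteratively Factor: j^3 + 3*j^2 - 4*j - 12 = (j + 2)*(j^2 + j - 6) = (j - 2)*(j + 2)*(j + 3)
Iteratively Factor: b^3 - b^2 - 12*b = (b)*(b^2 - b - 12) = b*(b - 4)*(b + 3)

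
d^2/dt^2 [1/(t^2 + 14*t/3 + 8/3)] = 6*(-9*t^2 - 42*t + 4*(3*t + 7)^2 - 24)/(3*t^2 + 14*t + 8)^3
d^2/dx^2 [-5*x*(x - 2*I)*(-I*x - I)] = 30*I*x + 20 + 10*I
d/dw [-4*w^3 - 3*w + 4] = -12*w^2 - 3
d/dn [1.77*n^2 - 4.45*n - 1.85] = 3.54*n - 4.45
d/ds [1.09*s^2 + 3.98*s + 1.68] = 2.18*s + 3.98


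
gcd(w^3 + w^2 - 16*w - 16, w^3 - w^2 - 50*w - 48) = w + 1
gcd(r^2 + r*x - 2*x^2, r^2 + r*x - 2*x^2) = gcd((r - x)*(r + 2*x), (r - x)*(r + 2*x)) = -r^2 - r*x + 2*x^2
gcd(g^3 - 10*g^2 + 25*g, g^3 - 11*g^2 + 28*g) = g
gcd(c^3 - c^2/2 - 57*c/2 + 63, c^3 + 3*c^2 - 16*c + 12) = c + 6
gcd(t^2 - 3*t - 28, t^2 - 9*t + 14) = t - 7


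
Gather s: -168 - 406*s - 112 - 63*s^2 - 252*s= -63*s^2 - 658*s - 280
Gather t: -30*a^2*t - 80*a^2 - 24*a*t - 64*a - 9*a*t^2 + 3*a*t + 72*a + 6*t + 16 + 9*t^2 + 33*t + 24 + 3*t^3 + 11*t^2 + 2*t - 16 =-80*a^2 + 8*a + 3*t^3 + t^2*(20 - 9*a) + t*(-30*a^2 - 21*a + 41) + 24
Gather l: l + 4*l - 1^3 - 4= 5*l - 5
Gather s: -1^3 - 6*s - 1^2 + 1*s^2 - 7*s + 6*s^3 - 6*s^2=6*s^3 - 5*s^2 - 13*s - 2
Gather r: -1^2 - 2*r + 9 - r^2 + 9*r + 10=-r^2 + 7*r + 18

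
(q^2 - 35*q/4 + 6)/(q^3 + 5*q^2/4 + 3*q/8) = 2*(4*q^2 - 35*q + 24)/(q*(8*q^2 + 10*q + 3))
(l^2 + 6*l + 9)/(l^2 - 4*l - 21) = (l + 3)/(l - 7)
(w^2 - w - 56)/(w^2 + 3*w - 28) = (w - 8)/(w - 4)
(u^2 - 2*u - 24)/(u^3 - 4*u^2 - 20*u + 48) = 1/(u - 2)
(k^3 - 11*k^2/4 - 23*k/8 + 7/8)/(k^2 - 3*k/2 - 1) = (-8*k^3 + 22*k^2 + 23*k - 7)/(4*(-2*k^2 + 3*k + 2))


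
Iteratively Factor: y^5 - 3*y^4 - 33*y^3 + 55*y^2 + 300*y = (y + 4)*(y^4 - 7*y^3 - 5*y^2 + 75*y) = (y - 5)*(y + 4)*(y^3 - 2*y^2 - 15*y) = y*(y - 5)*(y + 4)*(y^2 - 2*y - 15) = y*(y - 5)*(y + 3)*(y + 4)*(y - 5)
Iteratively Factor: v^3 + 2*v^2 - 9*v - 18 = (v - 3)*(v^2 + 5*v + 6) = (v - 3)*(v + 2)*(v + 3)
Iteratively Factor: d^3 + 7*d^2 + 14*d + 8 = (d + 4)*(d^2 + 3*d + 2) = (d + 2)*(d + 4)*(d + 1)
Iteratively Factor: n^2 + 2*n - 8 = (n + 4)*(n - 2)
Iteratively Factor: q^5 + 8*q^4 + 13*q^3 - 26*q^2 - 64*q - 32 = (q + 1)*(q^4 + 7*q^3 + 6*q^2 - 32*q - 32) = (q + 1)*(q + 4)*(q^3 + 3*q^2 - 6*q - 8) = (q - 2)*(q + 1)*(q + 4)*(q^2 + 5*q + 4) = (q - 2)*(q + 1)*(q + 4)^2*(q + 1)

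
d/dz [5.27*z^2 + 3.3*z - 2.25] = 10.54*z + 3.3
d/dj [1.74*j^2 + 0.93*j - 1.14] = 3.48*j + 0.93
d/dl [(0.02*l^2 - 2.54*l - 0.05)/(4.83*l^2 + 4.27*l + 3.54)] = (12.3536*l^2 + 0.624600000000001*l - 8.7781)/(23.3289*l^4 + 41.2482*l^3 + 52.4293*l^2 + 30.2316*l + 12.5316)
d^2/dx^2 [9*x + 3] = 0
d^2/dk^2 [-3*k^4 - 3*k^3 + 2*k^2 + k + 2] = -36*k^2 - 18*k + 4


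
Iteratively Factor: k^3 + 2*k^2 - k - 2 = (k - 1)*(k^2 + 3*k + 2) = (k - 1)*(k + 2)*(k + 1)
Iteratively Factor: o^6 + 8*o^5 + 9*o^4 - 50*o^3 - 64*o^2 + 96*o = (o - 2)*(o^5 + 10*o^4 + 29*o^3 + 8*o^2 - 48*o) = (o - 2)*(o + 4)*(o^4 + 6*o^3 + 5*o^2 - 12*o) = (o - 2)*(o + 4)^2*(o^3 + 2*o^2 - 3*o) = (o - 2)*(o - 1)*(o + 4)^2*(o^2 + 3*o) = (o - 2)*(o - 1)*(o + 3)*(o + 4)^2*(o)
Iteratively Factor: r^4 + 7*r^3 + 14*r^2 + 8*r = (r + 1)*(r^3 + 6*r^2 + 8*r) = r*(r + 1)*(r^2 + 6*r + 8) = r*(r + 1)*(r + 2)*(r + 4)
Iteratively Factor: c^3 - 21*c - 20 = (c - 5)*(c^2 + 5*c + 4) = (c - 5)*(c + 1)*(c + 4)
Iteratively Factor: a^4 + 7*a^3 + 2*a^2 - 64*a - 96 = (a + 2)*(a^3 + 5*a^2 - 8*a - 48) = (a + 2)*(a + 4)*(a^2 + a - 12) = (a + 2)*(a + 4)^2*(a - 3)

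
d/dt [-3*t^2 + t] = 1 - 6*t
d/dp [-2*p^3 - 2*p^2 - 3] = 2*p*(-3*p - 2)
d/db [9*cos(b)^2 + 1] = -9*sin(2*b)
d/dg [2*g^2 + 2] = 4*g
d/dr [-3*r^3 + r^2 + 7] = r*(2 - 9*r)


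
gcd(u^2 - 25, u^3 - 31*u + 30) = u - 5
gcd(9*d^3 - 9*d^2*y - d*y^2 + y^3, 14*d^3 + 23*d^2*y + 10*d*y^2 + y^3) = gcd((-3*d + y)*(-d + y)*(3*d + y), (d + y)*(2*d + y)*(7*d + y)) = 1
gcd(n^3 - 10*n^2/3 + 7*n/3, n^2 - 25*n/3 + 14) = n - 7/3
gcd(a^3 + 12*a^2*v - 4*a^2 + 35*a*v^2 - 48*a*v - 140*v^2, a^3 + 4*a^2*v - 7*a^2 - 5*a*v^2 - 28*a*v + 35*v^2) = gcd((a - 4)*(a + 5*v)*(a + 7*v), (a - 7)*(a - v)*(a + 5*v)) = a + 5*v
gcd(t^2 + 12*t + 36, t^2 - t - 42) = t + 6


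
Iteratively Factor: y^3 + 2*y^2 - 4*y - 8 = (y + 2)*(y^2 - 4) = (y + 2)^2*(y - 2)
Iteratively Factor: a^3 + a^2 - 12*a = (a)*(a^2 + a - 12) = a*(a - 3)*(a + 4)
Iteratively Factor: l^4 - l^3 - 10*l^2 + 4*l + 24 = (l - 3)*(l^3 + 2*l^2 - 4*l - 8) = (l - 3)*(l + 2)*(l^2 - 4) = (l - 3)*(l - 2)*(l + 2)*(l + 2)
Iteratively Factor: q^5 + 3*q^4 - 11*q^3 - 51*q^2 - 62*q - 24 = (q + 1)*(q^4 + 2*q^3 - 13*q^2 - 38*q - 24) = (q - 4)*(q + 1)*(q^3 + 6*q^2 + 11*q + 6) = (q - 4)*(q + 1)*(q + 3)*(q^2 + 3*q + 2) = (q - 4)*(q + 1)^2*(q + 3)*(q + 2)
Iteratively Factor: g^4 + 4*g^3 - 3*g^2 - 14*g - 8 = (g + 4)*(g^3 - 3*g - 2) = (g - 2)*(g + 4)*(g^2 + 2*g + 1) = (g - 2)*(g + 1)*(g + 4)*(g + 1)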